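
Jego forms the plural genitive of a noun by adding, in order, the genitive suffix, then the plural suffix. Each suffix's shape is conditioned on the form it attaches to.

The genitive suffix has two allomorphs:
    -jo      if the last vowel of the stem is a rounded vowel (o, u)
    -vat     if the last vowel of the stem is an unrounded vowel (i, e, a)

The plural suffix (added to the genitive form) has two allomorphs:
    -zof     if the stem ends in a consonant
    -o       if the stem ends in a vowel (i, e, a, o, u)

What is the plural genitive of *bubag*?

bubagvatzof

The last vowel of *bubag* is /a/, which is an unrounded vowel, so the genitive suffix is -vat, giving *bubagvat*.
The genitive form *bubagvat*: final sound = /t/, a consonant → -zof → *bubagvatzof*.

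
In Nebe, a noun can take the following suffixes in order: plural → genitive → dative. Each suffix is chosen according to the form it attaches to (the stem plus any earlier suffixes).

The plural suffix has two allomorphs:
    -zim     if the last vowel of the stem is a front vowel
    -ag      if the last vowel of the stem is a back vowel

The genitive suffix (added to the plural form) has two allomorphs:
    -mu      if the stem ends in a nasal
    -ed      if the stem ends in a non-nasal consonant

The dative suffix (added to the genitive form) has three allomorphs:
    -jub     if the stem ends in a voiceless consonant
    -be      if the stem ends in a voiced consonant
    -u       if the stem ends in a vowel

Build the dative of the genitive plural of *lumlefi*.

The last vowel of *lumlefi* is /i/, which is a front vowel, so the plural suffix is -zim, giving *lumlefizim*.
The final consonant of the plural form *lumlefizim* is /m/, which is a nasal, so the genitive suffix is -mu, giving *lumlefizimmu*.
Since the final sound of the genitive form *lumlefizimmu* is /u/ (a vowel), it takes -u, giving *lumlefizimmuu*.

lumlefizimmuu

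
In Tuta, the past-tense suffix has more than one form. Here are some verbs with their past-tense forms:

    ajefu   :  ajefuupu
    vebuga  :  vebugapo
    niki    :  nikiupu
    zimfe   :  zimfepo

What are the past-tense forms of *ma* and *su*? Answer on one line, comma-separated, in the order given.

mapo, suupu

The suffix is conditioned by the last vowel: -upu when the last vowel of the stem is a high vowel (*ajefu*, *niki*); -po when the last vowel of the stem is a non-high vowel (*vebuga*, *zimfe*).
*ma*: last vowel = /a/, a non-high vowel → -po → *mapo*.
*su* — last vowel /u/ (a high vowel) → -upu → *suupu*.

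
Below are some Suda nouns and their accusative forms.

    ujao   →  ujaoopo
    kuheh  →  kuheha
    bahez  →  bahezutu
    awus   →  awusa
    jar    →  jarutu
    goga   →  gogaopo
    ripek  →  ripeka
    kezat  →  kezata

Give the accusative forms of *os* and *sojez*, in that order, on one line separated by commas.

The alternation tracks the final sound of the stem — -a when the stem ends in a voiceless consonant (*kuheh*, *awus*, *ripek*, *kezat*); -utu when the stem ends in a voiced consonant (*bahez*, *jar*); -opo when the stem ends in a vowel (*ujao*, *goga*).
*os* — final sound /s/ (a voiceless consonant) → -a → *osa*.
Since the final sound of *sojez* is /z/ (a voiced consonant), it takes -utu, giving *sojezutu*.

osa, sojezutu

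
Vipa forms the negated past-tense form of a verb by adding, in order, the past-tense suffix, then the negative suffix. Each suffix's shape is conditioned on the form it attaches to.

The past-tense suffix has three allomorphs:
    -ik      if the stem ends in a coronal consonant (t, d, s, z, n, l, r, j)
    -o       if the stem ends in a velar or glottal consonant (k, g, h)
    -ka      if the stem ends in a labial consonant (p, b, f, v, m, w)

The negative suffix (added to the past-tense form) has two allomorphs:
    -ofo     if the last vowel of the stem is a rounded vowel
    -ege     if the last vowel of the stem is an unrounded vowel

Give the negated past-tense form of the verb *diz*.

dizikege

*diz*: final consonant = /z/, coronal → -ik → *dizik*.
Since the last vowel of the past-tense form *dizik* is /i/ (an unrounded vowel), it takes -ege, giving *dizikege*.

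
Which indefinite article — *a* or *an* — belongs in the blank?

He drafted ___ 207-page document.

The indefinite article is chosen by the initial *sound* of the following word, not its spelling.
The number *207* is spoken "two hundred …", beginning with /tuː/ — a consonant sound.
So the article is *a*: He drafted a 207-page document.

a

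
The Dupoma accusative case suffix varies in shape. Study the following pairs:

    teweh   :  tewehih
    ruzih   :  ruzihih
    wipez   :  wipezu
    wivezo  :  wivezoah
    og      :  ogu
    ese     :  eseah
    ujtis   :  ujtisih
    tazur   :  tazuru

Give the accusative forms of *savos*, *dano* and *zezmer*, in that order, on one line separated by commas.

savosih, danoah, zezmeru

The pattern is voicing of the final sound: -ih when the stem ends in a voiceless consonant (*teweh*, *ruzih*, *ujtis*); -u when the stem ends in a voiced consonant (*wipez*, *og*, *tazur*); -ah when the stem ends in a vowel (*wivezo*, *ese*).
The final sound of *savos* is /s/, which is a voiceless consonant, so the suffix is -ih, giving *savosih*.
Since the final sound of *dano* is /o/ (a vowel), it takes -ah, giving *danoah*.
*zezmer* — final sound /r/ (a voiced consonant) → -u → *zezmeru*.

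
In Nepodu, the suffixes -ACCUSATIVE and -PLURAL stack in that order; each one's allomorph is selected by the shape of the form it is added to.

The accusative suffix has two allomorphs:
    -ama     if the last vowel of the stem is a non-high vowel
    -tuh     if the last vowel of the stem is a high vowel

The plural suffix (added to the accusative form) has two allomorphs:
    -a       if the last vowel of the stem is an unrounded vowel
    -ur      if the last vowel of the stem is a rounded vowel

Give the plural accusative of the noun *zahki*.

zahkituhur

*zahki*: last vowel = /i/, a high vowel → -tuh → *zahkituh*.
The last vowel of the accusative form *zahkituh* is /u/, which is a rounded vowel, so the plural suffix is -ur, giving *zahkituhur*.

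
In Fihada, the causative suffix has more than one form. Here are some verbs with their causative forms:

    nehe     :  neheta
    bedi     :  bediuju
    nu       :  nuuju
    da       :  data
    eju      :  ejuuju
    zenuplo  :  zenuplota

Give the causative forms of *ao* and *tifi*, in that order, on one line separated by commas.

The pattern is height harmony: -uju when the last vowel of the stem is a high vowel (*bedi*, *nu*, *eju*); -ta when the last vowel of the stem is a non-high vowel (*nehe*, *da*, *zenuplo*).
The last vowel of *ao* is /o/, which is a non-high vowel, so the suffix is -ta, giving *aota*.
The last vowel of *tifi* is /i/, which is a high vowel, so the suffix is -uju, giving *tifiuju*.

aota, tifiuju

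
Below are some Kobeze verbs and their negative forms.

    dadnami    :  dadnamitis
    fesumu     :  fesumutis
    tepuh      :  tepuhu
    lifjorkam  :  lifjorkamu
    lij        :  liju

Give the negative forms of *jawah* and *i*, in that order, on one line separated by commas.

The pattern is consonant vs. vowel: -u when the stem ends in a consonant (*tepuh*, *lifjorkam*, *lij*); -tis when the stem ends in a vowel (*dadnami*, *fesumu*).
Since the final sound of *jawah* is /h/ (a consonant), it takes -u, giving *jawahu*.
*i*: final sound = /i/, a vowel → -tis → *itis*.

jawahu, itis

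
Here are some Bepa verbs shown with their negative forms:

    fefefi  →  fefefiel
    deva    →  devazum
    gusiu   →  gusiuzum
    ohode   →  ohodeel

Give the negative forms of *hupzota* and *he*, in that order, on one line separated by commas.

hupzotazum, heel

The pattern is front/back vowel harmony: -el when the last vowel of the stem is a front vowel (*fefefi*, *ohode*); -zum when the last vowel of the stem is a back vowel (*deva*, *gusiu*).
The last vowel of *hupzota* is /a/, which is a back vowel, so the suffix is -zum, giving *hupzotazum*.
The last vowel of *he* is /e/, which is a front vowel, so the suffix is -el, giving *heel*.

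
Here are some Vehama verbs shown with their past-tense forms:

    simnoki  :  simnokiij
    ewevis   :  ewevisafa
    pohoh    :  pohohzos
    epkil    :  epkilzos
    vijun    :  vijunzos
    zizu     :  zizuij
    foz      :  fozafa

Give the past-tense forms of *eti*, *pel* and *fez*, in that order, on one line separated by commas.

etiij, pelzos, fezafa

The suffix is conditioned by the final sound: -afa when the stem ends in a sibilant (*ewevis*, *foz*); -zos when the stem ends in a non-sibilant consonant (*pohoh*, *epkil*, *vijun*); -ij when the stem ends in a vowel (*simnoki*, *zizu*).
*eti*: final sound = /i/, a vowel → -ij → *etiij*.
The final sound of *pel* is /l/, which is a non-sibilant consonant, so the suffix is -zos, giving *pelzos*.
The final sound of *fez* is /z/, which is a sibilant, so the suffix is -afa, giving *fezafa*.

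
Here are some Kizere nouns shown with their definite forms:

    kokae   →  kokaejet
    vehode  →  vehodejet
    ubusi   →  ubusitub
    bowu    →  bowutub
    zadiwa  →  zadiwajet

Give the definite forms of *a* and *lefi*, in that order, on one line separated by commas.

The suffix is conditioned by the last vowel: -tub when the last vowel of the stem is a high vowel (*ubusi*, *bowu*); -jet when the last vowel of the stem is a non-high vowel (*kokae*, *vehode*, *zadiwa*).
Since the last vowel of *a* is /a/ (a non-high vowel), it takes -jet, giving *ajet*.
*lefi*: last vowel = /i/, a high vowel → -tub → *lefitub*.

ajet, lefitub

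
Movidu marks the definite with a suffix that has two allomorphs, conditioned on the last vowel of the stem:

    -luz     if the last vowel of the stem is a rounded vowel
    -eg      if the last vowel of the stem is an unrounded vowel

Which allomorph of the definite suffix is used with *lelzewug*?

-luz

*lelzewug*: last vowel = /u/, a rounded vowel → -luz.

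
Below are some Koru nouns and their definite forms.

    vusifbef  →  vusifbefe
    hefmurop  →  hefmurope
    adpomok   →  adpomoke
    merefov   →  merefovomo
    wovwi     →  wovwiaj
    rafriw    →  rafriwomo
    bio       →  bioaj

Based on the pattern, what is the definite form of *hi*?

The alternation tracks the final sound of the stem — -e when the stem ends in a voiceless consonant (*vusifbef*, *hefmurop*, *adpomok*); -omo when the stem ends in a voiced consonant (*merefov*, *rafriw*); -aj when the stem ends in a vowel (*wovwi*, *bio*).
The final sound of *hi* is /i/, which is a vowel, so the suffix is -aj, giving *hiaj*.

hiaj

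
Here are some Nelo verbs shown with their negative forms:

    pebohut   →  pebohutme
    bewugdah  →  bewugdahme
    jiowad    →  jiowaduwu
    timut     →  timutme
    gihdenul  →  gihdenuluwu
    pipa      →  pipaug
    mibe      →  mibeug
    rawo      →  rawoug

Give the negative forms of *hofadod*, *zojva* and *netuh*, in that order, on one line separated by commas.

The pattern is voicing of the final sound: -me when the stem ends in a voiceless consonant (*pebohut*, *bewugdah*, *timut*); -uwu when the stem ends in a voiced consonant (*jiowad*, *gihdenul*); -ug when the stem ends in a vowel (*pipa*, *mibe*, *rawo*).
The final sound of *hofadod* is /d/, which is a voiced consonant, so the suffix is -uwu, giving *hofadoduwu*.
*zojva* — final sound /a/ (a vowel) → -ug → *zojvaug*.
*netuh* — final sound /h/ (a voiceless consonant) → -me → *netuhme*.

hofadoduwu, zojvaug, netuhme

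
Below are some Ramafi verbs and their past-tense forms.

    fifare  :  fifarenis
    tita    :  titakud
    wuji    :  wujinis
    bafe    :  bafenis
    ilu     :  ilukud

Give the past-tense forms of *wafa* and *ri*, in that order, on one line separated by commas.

The alternation tracks the last vowel of the stem — -nis when the last vowel of the stem is a front vowel (*fifare*, *wuji*, *bafe*); -kud when the last vowel of the stem is a back vowel (*tita*, *ilu*).
The last vowel of *wafa* is /a/, which is a back vowel, so the suffix is -kud, giving *wafakud*.
Since the last vowel of *ri* is /i/ (a front vowel), it takes -nis, giving *rinis*.

wafakud, rinis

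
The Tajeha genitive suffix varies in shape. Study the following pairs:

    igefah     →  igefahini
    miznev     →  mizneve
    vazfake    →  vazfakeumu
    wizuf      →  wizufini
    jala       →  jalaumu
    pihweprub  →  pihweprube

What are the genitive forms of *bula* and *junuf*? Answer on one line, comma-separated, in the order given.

bulaumu, junufini

The alternation tracks the final sound of the stem — -ini when the stem ends in a voiceless consonant (*igefah*, *wizuf*); -e when the stem ends in a voiced consonant (*miznev*, *pihweprub*); -umu when the stem ends in a vowel (*vazfake*, *jala*).
*bula*: final sound = /a/, a vowel → -umu → *bulaumu*.
The final sound of *junuf* is /f/, which is a voiceless consonant, so the suffix is -ini, giving *junufini*.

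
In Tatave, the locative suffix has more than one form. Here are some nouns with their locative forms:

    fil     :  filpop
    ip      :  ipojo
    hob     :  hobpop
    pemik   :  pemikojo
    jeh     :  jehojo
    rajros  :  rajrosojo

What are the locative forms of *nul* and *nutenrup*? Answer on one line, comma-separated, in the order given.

Looking at the final consonant of each stem: -ojo when the stem ends in a voiceless consonant (*ip*, *pemik*, *jeh*, *rajros*); -pop when the stem ends in a voiced consonant (*fil*, *hob*).
The final consonant of *nul* is /l/, which is voiced, so the suffix is -pop, giving *nulpop*.
The final consonant of *nutenrup* is /p/, which is voiceless, so the suffix is -ojo, giving *nutenrupojo*.

nulpop, nutenrupojo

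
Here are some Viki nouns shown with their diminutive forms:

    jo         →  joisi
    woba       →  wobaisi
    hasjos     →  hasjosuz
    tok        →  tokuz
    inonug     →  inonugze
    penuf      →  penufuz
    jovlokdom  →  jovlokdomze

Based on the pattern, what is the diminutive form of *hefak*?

The alternation tracks the final sound of the stem — -uz when the stem ends in a voiceless consonant (*hasjos*, *tok*, *penuf*); -ze when the stem ends in a voiced consonant (*inonug*, *jovlokdom*); -isi when the stem ends in a vowel (*jo*, *woba*).
The final sound of *hefak* is /k/, which is a voiceless consonant, so the suffix is -uz, giving *hefakuz*.

hefakuz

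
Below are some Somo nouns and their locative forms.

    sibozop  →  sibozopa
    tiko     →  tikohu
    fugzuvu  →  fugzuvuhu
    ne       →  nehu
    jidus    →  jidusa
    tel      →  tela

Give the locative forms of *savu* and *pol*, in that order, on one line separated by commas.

savuhu, pola

The suffix is conditioned by the final sound: -a when the stem ends in a consonant (*sibozop*, *jidus*, *tel*); -hu when the stem ends in a vowel (*tiko*, *fugzuvu*, *ne*).
*savu* — final sound /u/ (a vowel) → -hu → *savuhu*.
Since the final sound of *pol* is /l/ (a consonant), it takes -a, giving *pola*.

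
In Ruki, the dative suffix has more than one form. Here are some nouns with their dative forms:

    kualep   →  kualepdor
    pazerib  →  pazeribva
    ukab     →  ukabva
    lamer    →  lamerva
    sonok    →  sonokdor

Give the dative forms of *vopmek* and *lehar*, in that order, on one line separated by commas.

The alternation tracks the final consonant of the stem — -dor when the stem ends in a voiceless consonant (*kualep*, *sonok*); -va when the stem ends in a voiced consonant (*pazerib*, *ukab*, *lamer*).
*vopmek* — final consonant /k/ (voiceless) → -dor → *vopmekdor*.
*lehar* — final consonant /r/ (voiced) → -va → *leharva*.

vopmekdor, leharva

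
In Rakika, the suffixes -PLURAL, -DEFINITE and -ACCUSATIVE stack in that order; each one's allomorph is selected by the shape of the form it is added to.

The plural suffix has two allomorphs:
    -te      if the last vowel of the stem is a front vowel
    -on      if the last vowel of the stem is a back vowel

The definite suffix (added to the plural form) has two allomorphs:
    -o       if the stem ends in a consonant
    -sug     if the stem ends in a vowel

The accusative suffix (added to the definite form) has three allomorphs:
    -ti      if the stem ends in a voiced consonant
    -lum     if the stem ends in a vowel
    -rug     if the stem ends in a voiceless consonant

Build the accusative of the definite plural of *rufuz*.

Since the last vowel of *rufuz* is /u/ (a back vowel), it takes -on, giving *rufuzon*.
The plural form *rufuzon*: final sound = /n/, a consonant → -o → *rufuzono*.
The definite form *rufuzono*: final sound = /o/, a vowel → -lum → *rufuzonolum*.

rufuzonolum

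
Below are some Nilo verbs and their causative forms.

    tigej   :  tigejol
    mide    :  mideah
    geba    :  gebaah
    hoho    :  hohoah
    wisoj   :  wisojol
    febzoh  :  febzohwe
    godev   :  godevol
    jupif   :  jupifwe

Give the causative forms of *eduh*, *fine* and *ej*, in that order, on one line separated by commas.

eduhwe, fineah, ejol

The suffix is conditioned by the final sound: -we when the stem ends in a voiceless consonant (*febzoh*, *jupif*); -ol when the stem ends in a voiced consonant (*tigej*, *wisoj*, *godev*); -ah when the stem ends in a vowel (*mide*, *geba*, *hoho*).
The final sound of *eduh* is /h/, which is a voiceless consonant, so the suffix is -we, giving *eduhwe*.
*fine* — final sound /e/ (a vowel) → -ah → *fineah*.
Since the final sound of *ej* is /j/ (a voiced consonant), it takes -ol, giving *ejol*.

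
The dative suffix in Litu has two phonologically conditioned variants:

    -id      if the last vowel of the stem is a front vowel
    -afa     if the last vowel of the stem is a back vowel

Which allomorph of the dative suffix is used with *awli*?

-id

*awli*: last vowel = /i/, a front vowel → -id.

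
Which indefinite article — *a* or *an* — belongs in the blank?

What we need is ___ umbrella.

an

The indefinite article is chosen by the initial *sound* of the following word, not its spelling.
*umbrella* begins with the sound /ʌ/ (u pronounced /ʌ/) — a vowel sound.
So the article is *an*: What we need is an umbrella.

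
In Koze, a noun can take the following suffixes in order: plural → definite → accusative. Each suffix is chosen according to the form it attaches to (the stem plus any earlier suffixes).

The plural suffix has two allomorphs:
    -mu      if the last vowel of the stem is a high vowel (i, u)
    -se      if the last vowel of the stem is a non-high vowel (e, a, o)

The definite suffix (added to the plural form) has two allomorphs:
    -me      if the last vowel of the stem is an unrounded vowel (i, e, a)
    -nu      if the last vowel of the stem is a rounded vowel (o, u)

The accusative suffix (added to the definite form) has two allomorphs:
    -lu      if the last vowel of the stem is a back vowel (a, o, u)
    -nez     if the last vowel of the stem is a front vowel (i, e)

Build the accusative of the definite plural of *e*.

esemenez

*e* — last vowel /e/ (a non-high vowel) → -se → *ese*.
Since the last vowel of the plural form *ese* is /e/ (an unrounded vowel), it takes -me, giving *eseme*.
Since the last vowel of the definite form *eseme* is /e/ (a front vowel), it takes -nez, giving *esemenez*.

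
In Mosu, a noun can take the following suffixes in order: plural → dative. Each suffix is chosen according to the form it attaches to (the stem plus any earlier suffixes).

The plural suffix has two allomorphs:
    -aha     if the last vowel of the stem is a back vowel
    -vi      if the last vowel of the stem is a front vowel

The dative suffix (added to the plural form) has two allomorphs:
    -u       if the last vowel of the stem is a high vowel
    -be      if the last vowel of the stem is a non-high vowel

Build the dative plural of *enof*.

*enof* — last vowel /o/ (a back vowel) → -aha → *enofaha*.
The plural form *enofaha*: last vowel = /a/, a non-high vowel → -be → *enofahabe*.

enofahabe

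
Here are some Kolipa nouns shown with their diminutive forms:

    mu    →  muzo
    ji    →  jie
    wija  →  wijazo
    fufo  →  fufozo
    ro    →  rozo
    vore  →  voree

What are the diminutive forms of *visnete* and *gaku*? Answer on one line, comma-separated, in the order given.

visnetee, gakuzo

The pattern is front/back vowel harmony: -e when the last vowel of the stem is a front vowel (*ji*, *vore*); -zo when the last vowel of the stem is a back vowel (*mu*, *wija*, *fufo*, *ro*).
*visnete*: last vowel = /e/, a front vowel → -e → *visnetee*.
Since the last vowel of *gaku* is /u/ (a back vowel), it takes -zo, giving *gakuzo*.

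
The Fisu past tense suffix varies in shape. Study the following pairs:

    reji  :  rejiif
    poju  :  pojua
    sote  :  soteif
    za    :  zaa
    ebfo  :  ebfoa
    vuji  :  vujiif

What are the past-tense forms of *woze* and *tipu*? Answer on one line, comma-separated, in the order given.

The suffix is conditioned by the last vowel: -if when the last vowel of the stem is a front vowel (*reji*, *sote*, *vuji*); -a when the last vowel of the stem is a back vowel (*poju*, *za*, *ebfo*).
*woze* — last vowel /e/ (a front vowel) → -if → *wozeif*.
*tipu* — last vowel /u/ (a back vowel) → -a → *tipua*.

wozeif, tipua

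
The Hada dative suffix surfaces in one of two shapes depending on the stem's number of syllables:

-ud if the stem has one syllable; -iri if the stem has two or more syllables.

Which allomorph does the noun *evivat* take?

With 3 syllables, *evivat* takes -iri.

-iri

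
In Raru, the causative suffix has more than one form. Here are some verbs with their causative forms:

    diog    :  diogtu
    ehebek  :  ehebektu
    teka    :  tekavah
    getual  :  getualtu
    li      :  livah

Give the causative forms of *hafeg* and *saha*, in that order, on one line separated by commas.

The pattern is consonant vs. vowel: -tu when the stem ends in a consonant (*diog*, *ehebek*, *getual*); -vah when the stem ends in a vowel (*teka*, *li*).
*hafeg* — final sound /g/ (a consonant) → -tu → *hafegtu*.
*saha*: final sound = /a/, a vowel → -vah → *sahavah*.

hafegtu, sahavah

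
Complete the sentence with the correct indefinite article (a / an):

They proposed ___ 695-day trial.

a

The indefinite article is chosen by the initial *sound* of the following word, not its spelling.
The number *695* is spoken "six hundred …", beginning with /sɪks/ — a consonant sound.
So the article is *a*: They proposed a 695-day trial.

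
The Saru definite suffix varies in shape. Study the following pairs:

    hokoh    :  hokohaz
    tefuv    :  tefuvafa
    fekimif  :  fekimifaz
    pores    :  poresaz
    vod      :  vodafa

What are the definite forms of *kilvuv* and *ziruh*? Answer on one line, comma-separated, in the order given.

kilvuvafa, ziruhaz

The suffix is conditioned by the final consonant: -az when the stem ends in a voiceless consonant (*hokoh*, *fekimif*, *pores*); -afa when the stem ends in a voiced consonant (*tefuv*, *vod*).
*kilvuv*: final consonant = /v/, voiced → -afa → *kilvuvafa*.
*ziruh*: final consonant = /h/, voiceless → -az → *ziruhaz*.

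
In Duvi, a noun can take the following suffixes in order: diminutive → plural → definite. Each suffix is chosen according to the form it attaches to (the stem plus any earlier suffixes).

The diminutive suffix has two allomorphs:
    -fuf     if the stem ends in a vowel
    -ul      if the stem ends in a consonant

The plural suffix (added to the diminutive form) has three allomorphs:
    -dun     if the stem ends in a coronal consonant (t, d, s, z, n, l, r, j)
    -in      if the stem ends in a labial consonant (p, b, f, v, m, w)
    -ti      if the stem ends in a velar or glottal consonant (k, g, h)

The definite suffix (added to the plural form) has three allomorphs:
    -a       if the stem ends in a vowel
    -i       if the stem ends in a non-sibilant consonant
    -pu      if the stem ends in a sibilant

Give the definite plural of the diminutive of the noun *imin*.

The final sound of *imin* is /n/, which is a consonant, so the diminutive suffix is -ul, giving *iminul*.
The final consonant of the diminutive form *iminul* is /l/, which is coronal, so the plural suffix is -dun, giving *iminuldun*.
The plural form *iminuldun* — final sound /n/ (a non-sibilant consonant) → -i → *iminulduni*.

iminulduni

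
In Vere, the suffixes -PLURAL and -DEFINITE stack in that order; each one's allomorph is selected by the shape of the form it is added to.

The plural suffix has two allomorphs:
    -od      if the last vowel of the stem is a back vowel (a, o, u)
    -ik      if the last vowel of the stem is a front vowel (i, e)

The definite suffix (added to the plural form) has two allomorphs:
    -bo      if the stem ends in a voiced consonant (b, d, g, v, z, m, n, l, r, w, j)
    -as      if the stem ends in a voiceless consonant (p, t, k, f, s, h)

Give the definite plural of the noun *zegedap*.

The last vowel of *zegedap* is /a/, which is a back vowel, so the plural suffix is -od, giving *zegedapod*.
The plural form *zegedapod*: final consonant = /d/, voiced → -bo → *zegedapodbo*.

zegedapodbo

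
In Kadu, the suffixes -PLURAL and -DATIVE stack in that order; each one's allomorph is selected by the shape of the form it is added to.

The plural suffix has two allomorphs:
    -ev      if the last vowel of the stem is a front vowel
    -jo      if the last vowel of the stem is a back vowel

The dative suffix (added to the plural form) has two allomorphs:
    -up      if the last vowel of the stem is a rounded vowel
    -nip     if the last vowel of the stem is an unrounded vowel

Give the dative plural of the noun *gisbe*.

Since the last vowel of *gisbe* is /e/ (a front vowel), it takes -ev, giving *gisbeev*.
The last vowel of the plural form *gisbeev* is /e/, which is an unrounded vowel, so the dative suffix is -nip, giving *gisbeevnip*.

gisbeevnip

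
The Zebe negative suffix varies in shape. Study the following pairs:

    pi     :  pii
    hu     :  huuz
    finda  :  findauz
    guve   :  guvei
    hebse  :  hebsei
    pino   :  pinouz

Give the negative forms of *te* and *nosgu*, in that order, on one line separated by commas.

Looking at the last vowel of each stem: -i when the last vowel of the stem is a front vowel (*pi*, *guve*, *hebse*); -uz when the last vowel of the stem is a back vowel (*hu*, *finda*, *pino*).
*te* — last vowel /e/ (a front vowel) → -i → *tei*.
Since the last vowel of *nosgu* is /u/ (a back vowel), it takes -uz, giving *nosguuz*.

tei, nosguuz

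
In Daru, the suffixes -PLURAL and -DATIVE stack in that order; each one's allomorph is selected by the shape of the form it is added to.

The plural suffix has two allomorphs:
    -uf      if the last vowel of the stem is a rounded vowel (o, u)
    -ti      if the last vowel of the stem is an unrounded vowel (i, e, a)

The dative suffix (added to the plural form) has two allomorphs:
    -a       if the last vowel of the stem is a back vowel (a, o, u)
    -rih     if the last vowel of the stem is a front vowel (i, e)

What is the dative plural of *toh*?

*toh*: last vowel = /o/, a rounded vowel → -uf → *tohuf*.
Since the last vowel of the plural form *tohuf* is /u/ (a back vowel), it takes -a, giving *tohufa*.

tohufa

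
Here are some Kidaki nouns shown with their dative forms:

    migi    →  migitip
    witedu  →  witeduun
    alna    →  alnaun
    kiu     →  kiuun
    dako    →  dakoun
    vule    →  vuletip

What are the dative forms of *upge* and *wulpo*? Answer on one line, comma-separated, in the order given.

The pattern is front/back vowel harmony: -tip when the last vowel of the stem is a front vowel (*migi*, *vule*); -un when the last vowel of the stem is a back vowel (*witedu*, *alna*, *kiu*, *dako*).
*upge*: last vowel = /e/, a front vowel → -tip → *upgetip*.
The last vowel of *wulpo* is /o/, which is a back vowel, so the suffix is -un, giving *wulpoun*.

upgetip, wulpoun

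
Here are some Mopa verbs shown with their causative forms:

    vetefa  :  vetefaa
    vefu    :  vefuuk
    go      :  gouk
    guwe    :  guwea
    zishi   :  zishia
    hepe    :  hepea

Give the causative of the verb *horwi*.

horwia

The pattern is rounding harmony: -uk when the last vowel of the stem is a rounded vowel (*vefu*, *go*); -a when the last vowel of the stem is an unrounded vowel (*vetefa*, *guwe*, *zishi*, *hepe*).
*horwi*: last vowel = /i/, an unrounded vowel → -a → *horwia*.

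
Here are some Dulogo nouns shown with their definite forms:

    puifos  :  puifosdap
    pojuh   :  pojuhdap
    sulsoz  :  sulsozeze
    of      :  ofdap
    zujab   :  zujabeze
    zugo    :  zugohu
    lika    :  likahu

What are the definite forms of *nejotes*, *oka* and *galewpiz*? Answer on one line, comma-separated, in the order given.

The pattern is voicing of the final sound: -dap when the stem ends in a voiceless consonant (*puifos*, *pojuh*, *of*); -eze when the stem ends in a voiced consonant (*sulsoz*, *zujab*); -hu when the stem ends in a vowel (*zugo*, *lika*).
*nejotes*: final sound = /s/, a voiceless consonant → -dap → *nejotesdap*.
*oka* — final sound /a/ (a vowel) → -hu → *okahu*.
*galewpiz* — final sound /z/ (a voiced consonant) → -eze → *galewpizeze*.

nejotesdap, okahu, galewpizeze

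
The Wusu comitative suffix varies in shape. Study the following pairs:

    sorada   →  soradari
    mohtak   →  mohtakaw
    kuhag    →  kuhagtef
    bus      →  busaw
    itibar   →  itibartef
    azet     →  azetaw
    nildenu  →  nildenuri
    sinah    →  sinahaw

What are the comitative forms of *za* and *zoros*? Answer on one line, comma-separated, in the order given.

zari, zorosaw

The pattern is voicing of the final sound: -aw when the stem ends in a voiceless consonant (*mohtak*, *bus*, *azet*, *sinah*); -tef when the stem ends in a voiced consonant (*kuhag*, *itibar*); -ri when the stem ends in a vowel (*sorada*, *nildenu*).
*za*: final sound = /a/, a vowel → -ri → *zari*.
The final sound of *zoros* is /s/, which is a voiceless consonant, so the suffix is -aw, giving *zorosaw*.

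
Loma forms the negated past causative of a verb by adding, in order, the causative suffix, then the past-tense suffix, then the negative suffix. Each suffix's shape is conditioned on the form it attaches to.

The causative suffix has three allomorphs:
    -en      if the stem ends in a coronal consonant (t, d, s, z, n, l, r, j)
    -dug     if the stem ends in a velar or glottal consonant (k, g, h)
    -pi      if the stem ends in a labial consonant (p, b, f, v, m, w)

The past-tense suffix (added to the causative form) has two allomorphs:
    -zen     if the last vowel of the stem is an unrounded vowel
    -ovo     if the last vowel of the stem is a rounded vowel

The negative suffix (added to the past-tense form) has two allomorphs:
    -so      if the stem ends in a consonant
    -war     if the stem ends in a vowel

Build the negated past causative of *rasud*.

The final consonant of *rasud* is /d/, which is coronal, so the causative suffix is -en, giving *rasuden*.
The causative form *rasuden* — last vowel /e/ (an unrounded vowel) → -zen → *rasudenzen*.
The past-tense form *rasudenzen* — final sound /n/ (a consonant) → -so → *rasudenzenso*.

rasudenzenso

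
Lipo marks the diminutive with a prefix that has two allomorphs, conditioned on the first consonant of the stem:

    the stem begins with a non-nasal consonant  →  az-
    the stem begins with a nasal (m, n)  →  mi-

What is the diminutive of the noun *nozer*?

The first consonant of *nozer* is /n/, which is a nasal, so the prefix is mi-, giving *minozer*.

minozer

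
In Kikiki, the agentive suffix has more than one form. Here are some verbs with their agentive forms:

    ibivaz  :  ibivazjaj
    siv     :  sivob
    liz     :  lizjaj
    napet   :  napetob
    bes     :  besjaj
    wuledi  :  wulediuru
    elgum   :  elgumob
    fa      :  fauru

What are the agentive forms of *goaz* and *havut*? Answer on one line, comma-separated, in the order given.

goazjaj, havutob

The pattern is sibilance of the final sound: -jaj when the stem ends in a sibilant (*ibivaz*, *liz*, *bes*); -ob when the stem ends in a non-sibilant consonant (*siv*, *napet*, *elgum*); -uru when the stem ends in a vowel (*wuledi*, *fa*).
*goaz*: final sound = /z/, a sibilant → -jaj → *goazjaj*.
*havut*: final sound = /t/, a non-sibilant consonant → -ob → *havutob*.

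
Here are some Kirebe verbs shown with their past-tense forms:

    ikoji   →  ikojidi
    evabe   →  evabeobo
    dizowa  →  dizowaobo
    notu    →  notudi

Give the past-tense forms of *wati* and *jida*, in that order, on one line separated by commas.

Looking at the last vowel of each stem: -di when the last vowel of the stem is a high vowel (*ikoji*, *notu*); -obo when the last vowel of the stem is a non-high vowel (*evabe*, *dizowa*).
The last vowel of *wati* is /i/, which is a high vowel, so the suffix is -di, giving *watidi*.
The last vowel of *jida* is /a/, which is a non-high vowel, so the suffix is -obo, giving *jidaobo*.

watidi, jidaobo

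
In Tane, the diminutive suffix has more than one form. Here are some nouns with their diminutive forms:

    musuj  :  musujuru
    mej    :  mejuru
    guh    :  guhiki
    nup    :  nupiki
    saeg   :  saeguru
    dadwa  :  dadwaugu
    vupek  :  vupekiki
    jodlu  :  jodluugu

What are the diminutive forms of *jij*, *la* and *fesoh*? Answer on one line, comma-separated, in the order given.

The alternation tracks the final sound of the stem — -iki when the stem ends in a voiceless consonant (*guh*, *nup*, *vupek*); -uru when the stem ends in a voiced consonant (*musuj*, *mej*, *saeg*); -ugu when the stem ends in a vowel (*dadwa*, *jodlu*).
The final sound of *jij* is /j/, which is a voiced consonant, so the suffix is -uru, giving *jijuru*.
*la*: final sound = /a/, a vowel → -ugu → *laugu*.
*fesoh* — final sound /h/ (a voiceless consonant) → -iki → *fesohiki*.

jijuru, laugu, fesohiki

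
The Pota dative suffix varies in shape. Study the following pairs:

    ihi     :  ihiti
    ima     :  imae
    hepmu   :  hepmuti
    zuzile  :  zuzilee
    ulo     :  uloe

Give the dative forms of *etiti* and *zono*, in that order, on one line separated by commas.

etititi, zonoe

The alternation tracks the last vowel of the stem — -ti when the last vowel of the stem is a high vowel (*ihi*, *hepmu*); -e when the last vowel of the stem is a non-high vowel (*ima*, *zuzile*, *ulo*).
Since the last vowel of *etiti* is /i/ (a high vowel), it takes -ti, giving *etititi*.
Since the last vowel of *zono* is /o/ (a non-high vowel), it takes -e, giving *zonoe*.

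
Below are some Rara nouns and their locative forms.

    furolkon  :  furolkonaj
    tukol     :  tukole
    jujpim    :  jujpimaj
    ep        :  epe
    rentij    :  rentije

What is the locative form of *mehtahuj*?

mehtahuje

The suffix is conditioned by the final consonant: -aj when the stem ends in a nasal (*furolkon*, *jujpim*); -e when the stem ends in a non-nasal consonant (*tukol*, *ep*, *rentij*).
Since the final consonant of *mehtahuj* is /j/ (non-nasal), it takes -e, giving *mehtahuje*.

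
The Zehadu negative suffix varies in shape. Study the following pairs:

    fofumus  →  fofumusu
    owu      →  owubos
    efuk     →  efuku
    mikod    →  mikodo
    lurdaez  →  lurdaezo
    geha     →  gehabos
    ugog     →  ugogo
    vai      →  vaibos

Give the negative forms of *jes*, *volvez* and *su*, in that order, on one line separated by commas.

jesu, volvezo, subos

The alternation tracks the final sound of the stem — -u when the stem ends in a voiceless consonant (*fofumus*, *efuk*); -o when the stem ends in a voiced consonant (*mikod*, *lurdaez*, *ugog*); -bos when the stem ends in a vowel (*owu*, *geha*, *vai*).
The final sound of *jes* is /s/, which is a voiceless consonant, so the suffix is -u, giving *jesu*.
Since the final sound of *volvez* is /z/ (a voiced consonant), it takes -o, giving *volvezo*.
*su* — final sound /u/ (a vowel) → -bos → *subos*.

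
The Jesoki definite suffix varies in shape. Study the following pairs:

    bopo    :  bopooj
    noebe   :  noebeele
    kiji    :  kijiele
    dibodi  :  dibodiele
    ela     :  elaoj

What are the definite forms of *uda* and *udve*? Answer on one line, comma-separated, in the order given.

udaoj, udveele

Looking at the last vowel of each stem: -ele when the last vowel of the stem is a front vowel (*noebe*, *kiji*, *dibodi*); -oj when the last vowel of the stem is a back vowel (*bopo*, *ela*).
*uda*: last vowel = /a/, a back vowel → -oj → *udaoj*.
*udve* — last vowel /e/ (a front vowel) → -ele → *udveele*.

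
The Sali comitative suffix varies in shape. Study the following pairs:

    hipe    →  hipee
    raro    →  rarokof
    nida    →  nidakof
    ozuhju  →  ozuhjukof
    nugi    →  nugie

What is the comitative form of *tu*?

Looking at the last vowel of each stem: -e when the last vowel of the stem is a front vowel (*hipe*, *nugi*); -kof when the last vowel of the stem is a back vowel (*raro*, *nida*, *ozuhju*).
*tu*: last vowel = /u/, a back vowel → -kof → *tukof*.

tukof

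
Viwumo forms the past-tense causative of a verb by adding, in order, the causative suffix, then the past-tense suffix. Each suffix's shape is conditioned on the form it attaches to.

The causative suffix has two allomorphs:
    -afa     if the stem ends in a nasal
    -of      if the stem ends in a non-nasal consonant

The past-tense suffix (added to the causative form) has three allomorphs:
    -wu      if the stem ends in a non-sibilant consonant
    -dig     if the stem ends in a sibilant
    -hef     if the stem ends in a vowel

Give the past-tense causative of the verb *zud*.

zudofwu

*zud* — final consonant /d/ (non-nasal) → -of → *zudof*.
The causative form *zudof* — final sound /f/ (a non-sibilant consonant) → -wu → *zudofwu*.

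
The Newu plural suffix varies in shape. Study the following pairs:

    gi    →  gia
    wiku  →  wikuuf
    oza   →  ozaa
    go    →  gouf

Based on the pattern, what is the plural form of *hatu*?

hatuuf

Looking at the last vowel of each stem: -uf when the last vowel of the stem is a rounded vowel (*wiku*, *go*); -a when the last vowel of the stem is an unrounded vowel (*gi*, *oza*).
*hatu*: last vowel = /u/, a rounded vowel → -uf → *hatuuf*.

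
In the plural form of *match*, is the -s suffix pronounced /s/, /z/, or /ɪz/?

/ɪz/

The stem *match* ends in a sibilant (/s, z, ʃ, ʒ, tʃ, dʒ/).
The plural suffix surfaces as /ɪz/ after sibilants, /s/ after other voiceless consonants, and /z/ after other voiced sounds.
So the plural -s on *match* is pronounced /ɪz/.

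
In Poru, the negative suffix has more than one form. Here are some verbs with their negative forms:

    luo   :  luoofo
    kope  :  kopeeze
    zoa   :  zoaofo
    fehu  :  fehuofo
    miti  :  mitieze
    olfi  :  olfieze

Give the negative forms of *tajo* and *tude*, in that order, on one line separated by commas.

tajoofo, tudeeze

The alternation tracks the last vowel of the stem — -eze when the last vowel of the stem is a front vowel (*kope*, *miti*, *olfi*); -ofo when the last vowel of the stem is a back vowel (*luo*, *zoa*, *fehu*).
Since the last vowel of *tajo* is /o/ (a back vowel), it takes -ofo, giving *tajoofo*.
Since the last vowel of *tude* is /e/ (a front vowel), it takes -eze, giving *tudeeze*.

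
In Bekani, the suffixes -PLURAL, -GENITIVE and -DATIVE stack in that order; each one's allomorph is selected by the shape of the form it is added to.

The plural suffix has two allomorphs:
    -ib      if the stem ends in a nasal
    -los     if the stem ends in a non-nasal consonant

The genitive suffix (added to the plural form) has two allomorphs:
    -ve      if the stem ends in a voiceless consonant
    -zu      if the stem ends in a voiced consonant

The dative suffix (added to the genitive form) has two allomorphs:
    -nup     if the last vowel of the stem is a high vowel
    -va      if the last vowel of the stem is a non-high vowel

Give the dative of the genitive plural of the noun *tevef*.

Since the final consonant of *tevef* is /f/ (non-nasal), it takes -los, giving *teveflos*.
The plural form *teveflos* — final consonant /s/ (voiceless) → -ve → *teveflosve*.
The genitive form *teveflosve*: last vowel = /e/, a non-high vowel → -va → *teveflosveva*.

teveflosveva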